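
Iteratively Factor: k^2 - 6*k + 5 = (k - 5)*(k - 1)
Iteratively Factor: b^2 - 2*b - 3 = (b - 3)*(b + 1)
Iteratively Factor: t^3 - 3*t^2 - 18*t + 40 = (t + 4)*(t^2 - 7*t + 10) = (t - 5)*(t + 4)*(t - 2)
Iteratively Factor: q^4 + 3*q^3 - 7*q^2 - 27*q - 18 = (q - 3)*(q^3 + 6*q^2 + 11*q + 6) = (q - 3)*(q + 1)*(q^2 + 5*q + 6) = (q - 3)*(q + 1)*(q + 2)*(q + 3)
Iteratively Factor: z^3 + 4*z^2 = (z)*(z^2 + 4*z) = z*(z + 4)*(z)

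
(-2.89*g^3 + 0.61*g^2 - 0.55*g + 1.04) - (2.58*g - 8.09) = -2.89*g^3 + 0.61*g^2 - 3.13*g + 9.13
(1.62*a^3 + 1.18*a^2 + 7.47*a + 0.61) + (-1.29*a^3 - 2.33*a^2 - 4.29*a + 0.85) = 0.33*a^3 - 1.15*a^2 + 3.18*a + 1.46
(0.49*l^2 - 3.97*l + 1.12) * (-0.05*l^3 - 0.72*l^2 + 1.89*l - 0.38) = -0.0245*l^5 - 0.1543*l^4 + 3.7285*l^3 - 8.4959*l^2 + 3.6254*l - 0.4256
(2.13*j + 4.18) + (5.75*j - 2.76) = 7.88*j + 1.42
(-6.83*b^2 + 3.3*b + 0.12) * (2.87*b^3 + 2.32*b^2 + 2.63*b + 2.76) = -19.6021*b^5 - 6.3746*b^4 - 9.9625*b^3 - 9.8934*b^2 + 9.4236*b + 0.3312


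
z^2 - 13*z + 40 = (z - 8)*(z - 5)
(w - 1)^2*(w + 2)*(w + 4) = w^4 + 4*w^3 - 3*w^2 - 10*w + 8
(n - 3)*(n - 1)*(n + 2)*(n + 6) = n^4 + 4*n^3 - 17*n^2 - 24*n + 36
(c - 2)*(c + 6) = c^2 + 4*c - 12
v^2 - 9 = (v - 3)*(v + 3)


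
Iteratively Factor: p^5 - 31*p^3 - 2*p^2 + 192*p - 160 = (p - 2)*(p^4 + 2*p^3 - 27*p^2 - 56*p + 80) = (p - 5)*(p - 2)*(p^3 + 7*p^2 + 8*p - 16) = (p - 5)*(p - 2)*(p + 4)*(p^2 + 3*p - 4) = (p - 5)*(p - 2)*(p - 1)*(p + 4)*(p + 4)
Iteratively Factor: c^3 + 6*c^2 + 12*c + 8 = (c + 2)*(c^2 + 4*c + 4) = (c + 2)^2*(c + 2)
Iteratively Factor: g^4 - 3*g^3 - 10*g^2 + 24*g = (g)*(g^3 - 3*g^2 - 10*g + 24) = g*(g - 2)*(g^2 - g - 12) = g*(g - 4)*(g - 2)*(g + 3)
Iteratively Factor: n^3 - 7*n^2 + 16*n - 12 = (n - 2)*(n^2 - 5*n + 6) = (n - 2)^2*(n - 3)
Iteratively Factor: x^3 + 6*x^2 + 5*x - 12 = (x + 4)*(x^2 + 2*x - 3) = (x - 1)*(x + 4)*(x + 3)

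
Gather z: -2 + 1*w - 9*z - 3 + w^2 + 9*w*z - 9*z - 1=w^2 + w + z*(9*w - 18) - 6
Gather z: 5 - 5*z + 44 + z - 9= 40 - 4*z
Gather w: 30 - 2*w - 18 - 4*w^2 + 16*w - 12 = -4*w^2 + 14*w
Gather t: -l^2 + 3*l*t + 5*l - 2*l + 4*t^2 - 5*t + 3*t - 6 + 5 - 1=-l^2 + 3*l + 4*t^2 + t*(3*l - 2) - 2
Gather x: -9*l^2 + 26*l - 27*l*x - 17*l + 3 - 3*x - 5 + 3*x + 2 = -9*l^2 - 27*l*x + 9*l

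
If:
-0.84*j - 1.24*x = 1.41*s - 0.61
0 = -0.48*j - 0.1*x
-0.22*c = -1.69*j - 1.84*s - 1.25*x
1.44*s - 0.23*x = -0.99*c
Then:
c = 0.96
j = -0.25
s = -0.47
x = 1.19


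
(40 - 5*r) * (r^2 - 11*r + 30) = -5*r^3 + 95*r^2 - 590*r + 1200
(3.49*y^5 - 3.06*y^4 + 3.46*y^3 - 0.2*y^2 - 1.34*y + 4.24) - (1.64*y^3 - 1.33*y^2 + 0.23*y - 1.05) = 3.49*y^5 - 3.06*y^4 + 1.82*y^3 + 1.13*y^2 - 1.57*y + 5.29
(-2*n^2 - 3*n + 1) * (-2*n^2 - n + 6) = 4*n^4 + 8*n^3 - 11*n^2 - 19*n + 6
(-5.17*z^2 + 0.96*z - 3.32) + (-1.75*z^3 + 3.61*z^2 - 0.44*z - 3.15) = -1.75*z^3 - 1.56*z^2 + 0.52*z - 6.47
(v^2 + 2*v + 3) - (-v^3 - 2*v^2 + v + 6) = v^3 + 3*v^2 + v - 3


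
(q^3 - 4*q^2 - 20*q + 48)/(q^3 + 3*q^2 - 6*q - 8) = (q - 6)/(q + 1)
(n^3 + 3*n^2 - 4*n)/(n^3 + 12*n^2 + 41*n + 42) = n*(n^2 + 3*n - 4)/(n^3 + 12*n^2 + 41*n + 42)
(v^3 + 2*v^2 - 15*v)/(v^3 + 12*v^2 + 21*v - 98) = v*(v^2 + 2*v - 15)/(v^3 + 12*v^2 + 21*v - 98)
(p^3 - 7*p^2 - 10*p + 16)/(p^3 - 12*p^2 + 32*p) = (p^2 + p - 2)/(p*(p - 4))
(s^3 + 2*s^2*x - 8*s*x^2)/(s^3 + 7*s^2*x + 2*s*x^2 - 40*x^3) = s/(s + 5*x)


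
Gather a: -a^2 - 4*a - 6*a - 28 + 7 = -a^2 - 10*a - 21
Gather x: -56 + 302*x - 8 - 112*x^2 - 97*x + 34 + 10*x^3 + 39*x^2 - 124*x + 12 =10*x^3 - 73*x^2 + 81*x - 18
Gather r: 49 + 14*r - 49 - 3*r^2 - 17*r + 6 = -3*r^2 - 3*r + 6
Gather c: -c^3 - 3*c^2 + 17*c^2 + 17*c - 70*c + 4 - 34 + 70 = -c^3 + 14*c^2 - 53*c + 40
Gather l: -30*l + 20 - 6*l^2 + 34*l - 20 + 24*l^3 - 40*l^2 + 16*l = 24*l^3 - 46*l^2 + 20*l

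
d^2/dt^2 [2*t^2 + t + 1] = 4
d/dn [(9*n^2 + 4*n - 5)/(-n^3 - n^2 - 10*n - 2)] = (9*n^4 + 8*n^3 - 101*n^2 - 46*n - 58)/(n^6 + 2*n^5 + 21*n^4 + 24*n^3 + 104*n^2 + 40*n + 4)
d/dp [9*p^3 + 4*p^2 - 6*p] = 27*p^2 + 8*p - 6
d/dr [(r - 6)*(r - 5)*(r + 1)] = 3*r^2 - 20*r + 19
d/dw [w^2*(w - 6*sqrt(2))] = 3*w*(w - 4*sqrt(2))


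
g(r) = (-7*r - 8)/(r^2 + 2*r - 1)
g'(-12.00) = 0.06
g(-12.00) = 0.64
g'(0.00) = 23.00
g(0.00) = 8.00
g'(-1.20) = 3.61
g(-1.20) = -0.20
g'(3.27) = 0.57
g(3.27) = -1.90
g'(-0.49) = 5.56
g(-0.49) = 2.63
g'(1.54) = 3.24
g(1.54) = -4.22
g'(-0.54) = 5.13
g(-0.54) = 2.36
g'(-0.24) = 9.67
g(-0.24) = 4.44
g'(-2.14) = 42.44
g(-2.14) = -9.97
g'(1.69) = 2.55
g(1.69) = -3.79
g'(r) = (-7*r - 8)*(-2*r - 2)/(r^2 + 2*r - 1)^2 - 7/(r^2 + 2*r - 1) = (7*r^2 + 16*r + 23)/(r^4 + 4*r^3 + 2*r^2 - 4*r + 1)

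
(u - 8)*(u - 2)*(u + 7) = u^3 - 3*u^2 - 54*u + 112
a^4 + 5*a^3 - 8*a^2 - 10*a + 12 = (a - 1)*(a + 6)*(a - sqrt(2))*(a + sqrt(2))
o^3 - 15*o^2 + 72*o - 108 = (o - 6)^2*(o - 3)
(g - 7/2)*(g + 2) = g^2 - 3*g/2 - 7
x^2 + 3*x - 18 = (x - 3)*(x + 6)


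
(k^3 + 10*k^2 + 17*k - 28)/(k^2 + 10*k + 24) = (k^2 + 6*k - 7)/(k + 6)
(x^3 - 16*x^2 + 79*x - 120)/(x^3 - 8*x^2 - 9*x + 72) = (x - 5)/(x + 3)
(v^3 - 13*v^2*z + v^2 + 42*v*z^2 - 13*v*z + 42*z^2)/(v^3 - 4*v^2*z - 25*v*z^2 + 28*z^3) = (-v^2 + 6*v*z - v + 6*z)/(-v^2 - 3*v*z + 4*z^2)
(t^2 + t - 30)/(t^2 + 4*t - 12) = (t - 5)/(t - 2)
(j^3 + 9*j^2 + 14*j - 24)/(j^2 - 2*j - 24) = (j^2 + 5*j - 6)/(j - 6)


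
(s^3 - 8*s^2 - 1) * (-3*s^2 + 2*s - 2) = -3*s^5 + 26*s^4 - 18*s^3 + 19*s^2 - 2*s + 2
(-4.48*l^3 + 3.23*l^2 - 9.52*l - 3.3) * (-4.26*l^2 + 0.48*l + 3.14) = 19.0848*l^5 - 15.9102*l^4 + 28.0384*l^3 + 19.6306*l^2 - 31.4768*l - 10.362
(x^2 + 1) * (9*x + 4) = 9*x^3 + 4*x^2 + 9*x + 4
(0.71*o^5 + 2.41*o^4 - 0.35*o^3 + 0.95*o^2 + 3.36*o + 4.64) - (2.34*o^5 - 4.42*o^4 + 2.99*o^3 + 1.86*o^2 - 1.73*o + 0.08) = -1.63*o^5 + 6.83*o^4 - 3.34*o^3 - 0.91*o^2 + 5.09*o + 4.56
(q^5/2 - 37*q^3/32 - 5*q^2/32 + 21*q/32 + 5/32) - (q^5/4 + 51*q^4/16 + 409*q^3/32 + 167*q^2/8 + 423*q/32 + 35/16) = q^5/4 - 51*q^4/16 - 223*q^3/16 - 673*q^2/32 - 201*q/16 - 65/32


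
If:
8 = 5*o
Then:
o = 8/5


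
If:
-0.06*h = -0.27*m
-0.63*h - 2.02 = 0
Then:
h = -3.21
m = -0.71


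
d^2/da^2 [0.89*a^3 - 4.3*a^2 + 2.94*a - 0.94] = 5.34*a - 8.6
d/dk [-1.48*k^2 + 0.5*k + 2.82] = 0.5 - 2.96*k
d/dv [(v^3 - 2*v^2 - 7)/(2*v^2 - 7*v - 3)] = (2*v^4 - 14*v^3 + 5*v^2 + 40*v - 49)/(4*v^4 - 28*v^3 + 37*v^2 + 42*v + 9)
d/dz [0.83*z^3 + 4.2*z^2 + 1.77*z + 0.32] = 2.49*z^2 + 8.4*z + 1.77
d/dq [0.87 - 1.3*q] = -1.30000000000000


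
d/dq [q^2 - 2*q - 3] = 2*q - 2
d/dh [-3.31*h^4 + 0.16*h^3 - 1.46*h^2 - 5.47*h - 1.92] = -13.24*h^3 + 0.48*h^2 - 2.92*h - 5.47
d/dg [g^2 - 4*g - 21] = 2*g - 4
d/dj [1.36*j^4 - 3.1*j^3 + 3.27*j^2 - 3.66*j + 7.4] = 5.44*j^3 - 9.3*j^2 + 6.54*j - 3.66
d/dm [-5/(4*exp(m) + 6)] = 5*exp(m)/(2*exp(m) + 3)^2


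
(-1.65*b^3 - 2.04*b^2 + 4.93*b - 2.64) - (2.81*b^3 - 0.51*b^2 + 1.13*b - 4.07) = -4.46*b^3 - 1.53*b^2 + 3.8*b + 1.43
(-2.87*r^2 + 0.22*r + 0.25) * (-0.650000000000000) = 1.8655*r^2 - 0.143*r - 0.1625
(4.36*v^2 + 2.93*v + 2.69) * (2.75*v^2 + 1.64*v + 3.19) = 11.99*v^4 + 15.2079*v^3 + 26.1111*v^2 + 13.7583*v + 8.5811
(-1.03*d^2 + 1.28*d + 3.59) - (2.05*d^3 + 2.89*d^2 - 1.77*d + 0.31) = -2.05*d^3 - 3.92*d^2 + 3.05*d + 3.28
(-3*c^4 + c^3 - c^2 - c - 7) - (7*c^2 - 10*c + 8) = -3*c^4 + c^3 - 8*c^2 + 9*c - 15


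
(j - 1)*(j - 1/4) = j^2 - 5*j/4 + 1/4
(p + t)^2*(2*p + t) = 2*p^3 + 5*p^2*t + 4*p*t^2 + t^3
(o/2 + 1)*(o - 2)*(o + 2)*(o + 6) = o^4/2 + 4*o^3 + 4*o^2 - 16*o - 24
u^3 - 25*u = u*(u - 5)*(u + 5)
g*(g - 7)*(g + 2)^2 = g^4 - 3*g^3 - 24*g^2 - 28*g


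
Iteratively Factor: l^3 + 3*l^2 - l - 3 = (l - 1)*(l^2 + 4*l + 3) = (l - 1)*(l + 1)*(l + 3)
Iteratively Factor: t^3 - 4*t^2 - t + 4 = (t - 1)*(t^2 - 3*t - 4) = (t - 4)*(t - 1)*(t + 1)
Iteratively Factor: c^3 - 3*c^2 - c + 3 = (c + 1)*(c^2 - 4*c + 3) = (c - 3)*(c + 1)*(c - 1)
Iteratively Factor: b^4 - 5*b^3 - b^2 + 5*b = (b + 1)*(b^3 - 6*b^2 + 5*b) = (b - 1)*(b + 1)*(b^2 - 5*b) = (b - 5)*(b - 1)*(b + 1)*(b)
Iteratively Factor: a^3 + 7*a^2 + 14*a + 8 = (a + 4)*(a^2 + 3*a + 2) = (a + 1)*(a + 4)*(a + 2)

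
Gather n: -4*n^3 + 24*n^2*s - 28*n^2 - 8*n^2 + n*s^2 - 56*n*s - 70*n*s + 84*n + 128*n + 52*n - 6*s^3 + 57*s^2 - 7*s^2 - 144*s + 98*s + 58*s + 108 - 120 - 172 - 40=-4*n^3 + n^2*(24*s - 36) + n*(s^2 - 126*s + 264) - 6*s^3 + 50*s^2 + 12*s - 224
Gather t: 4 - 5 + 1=0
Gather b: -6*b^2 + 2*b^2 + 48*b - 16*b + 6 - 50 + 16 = -4*b^2 + 32*b - 28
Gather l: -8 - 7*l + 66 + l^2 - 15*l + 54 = l^2 - 22*l + 112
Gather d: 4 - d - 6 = -d - 2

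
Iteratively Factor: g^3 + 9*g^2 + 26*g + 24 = (g + 2)*(g^2 + 7*g + 12) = (g + 2)*(g + 4)*(g + 3)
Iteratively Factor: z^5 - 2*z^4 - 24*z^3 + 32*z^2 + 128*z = (z + 2)*(z^4 - 4*z^3 - 16*z^2 + 64*z) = z*(z + 2)*(z^3 - 4*z^2 - 16*z + 64) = z*(z - 4)*(z + 2)*(z^2 - 16) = z*(z - 4)^2*(z + 2)*(z + 4)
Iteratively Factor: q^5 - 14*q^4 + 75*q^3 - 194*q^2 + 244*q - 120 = (q - 5)*(q^4 - 9*q^3 + 30*q^2 - 44*q + 24) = (q - 5)*(q - 2)*(q^3 - 7*q^2 + 16*q - 12) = (q - 5)*(q - 2)^2*(q^2 - 5*q + 6) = (q - 5)*(q - 3)*(q - 2)^2*(q - 2)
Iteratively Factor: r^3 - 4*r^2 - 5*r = (r - 5)*(r^2 + r) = (r - 5)*(r + 1)*(r)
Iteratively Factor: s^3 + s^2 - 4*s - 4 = (s + 2)*(s^2 - s - 2) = (s - 2)*(s + 2)*(s + 1)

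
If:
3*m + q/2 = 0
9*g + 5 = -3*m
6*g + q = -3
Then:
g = -13/24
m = -1/24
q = 1/4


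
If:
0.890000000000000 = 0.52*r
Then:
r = 1.71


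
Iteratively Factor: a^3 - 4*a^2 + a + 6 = (a - 3)*(a^2 - a - 2) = (a - 3)*(a - 2)*(a + 1)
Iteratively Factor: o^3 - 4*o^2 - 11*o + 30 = (o + 3)*(o^2 - 7*o + 10) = (o - 2)*(o + 3)*(o - 5)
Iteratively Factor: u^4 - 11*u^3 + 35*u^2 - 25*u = (u - 1)*(u^3 - 10*u^2 + 25*u) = (u - 5)*(u - 1)*(u^2 - 5*u) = (u - 5)^2*(u - 1)*(u)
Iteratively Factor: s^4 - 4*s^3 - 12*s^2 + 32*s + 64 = (s + 2)*(s^3 - 6*s^2 + 32) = (s - 4)*(s + 2)*(s^2 - 2*s - 8) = (s - 4)^2*(s + 2)*(s + 2)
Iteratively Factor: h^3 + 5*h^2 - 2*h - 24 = (h + 4)*(h^2 + h - 6) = (h - 2)*(h + 4)*(h + 3)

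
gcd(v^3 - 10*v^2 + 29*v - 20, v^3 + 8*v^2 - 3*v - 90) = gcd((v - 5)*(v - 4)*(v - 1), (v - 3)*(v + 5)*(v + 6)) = 1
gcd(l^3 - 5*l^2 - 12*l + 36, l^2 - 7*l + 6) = l - 6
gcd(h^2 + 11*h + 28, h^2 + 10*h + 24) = h + 4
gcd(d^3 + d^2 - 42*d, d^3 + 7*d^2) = d^2 + 7*d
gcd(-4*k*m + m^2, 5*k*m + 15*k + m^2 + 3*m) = 1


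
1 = 1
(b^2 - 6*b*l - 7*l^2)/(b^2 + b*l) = (b - 7*l)/b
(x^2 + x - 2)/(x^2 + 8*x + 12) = (x - 1)/(x + 6)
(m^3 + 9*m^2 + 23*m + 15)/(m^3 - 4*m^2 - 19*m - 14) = (m^2 + 8*m + 15)/(m^2 - 5*m - 14)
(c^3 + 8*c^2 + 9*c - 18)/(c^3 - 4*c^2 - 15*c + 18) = (c + 6)/(c - 6)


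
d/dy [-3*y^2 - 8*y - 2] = -6*y - 8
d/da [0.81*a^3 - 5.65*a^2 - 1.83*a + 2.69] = 2.43*a^2 - 11.3*a - 1.83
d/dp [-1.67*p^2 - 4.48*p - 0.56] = -3.34*p - 4.48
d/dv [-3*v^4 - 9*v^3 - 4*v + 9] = -12*v^3 - 27*v^2 - 4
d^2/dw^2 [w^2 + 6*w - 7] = 2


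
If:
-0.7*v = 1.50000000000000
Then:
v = -2.14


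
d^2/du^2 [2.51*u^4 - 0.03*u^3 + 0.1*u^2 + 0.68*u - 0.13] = 30.12*u^2 - 0.18*u + 0.2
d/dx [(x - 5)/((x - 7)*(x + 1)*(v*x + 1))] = (-v*(x - 7)*(x - 5)*(x + 1) + (5 - x)*(x - 7)*(v*x + 1) + (5 - x)*(x + 1)*(v*x + 1) + (x - 7)*(x + 1)*(v*x + 1))/((x - 7)^2*(x + 1)^2*(v*x + 1)^2)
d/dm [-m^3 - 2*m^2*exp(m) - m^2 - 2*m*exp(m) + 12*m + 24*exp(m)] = -2*m^2*exp(m) - 3*m^2 - 6*m*exp(m) - 2*m + 22*exp(m) + 12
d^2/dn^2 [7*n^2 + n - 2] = 14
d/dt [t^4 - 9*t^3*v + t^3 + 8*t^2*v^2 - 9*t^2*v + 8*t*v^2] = 4*t^3 - 27*t^2*v + 3*t^2 + 16*t*v^2 - 18*t*v + 8*v^2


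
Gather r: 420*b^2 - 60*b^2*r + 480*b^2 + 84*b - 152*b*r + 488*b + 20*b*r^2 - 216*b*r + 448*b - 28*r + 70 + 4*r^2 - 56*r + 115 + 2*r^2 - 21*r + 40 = 900*b^2 + 1020*b + r^2*(20*b + 6) + r*(-60*b^2 - 368*b - 105) + 225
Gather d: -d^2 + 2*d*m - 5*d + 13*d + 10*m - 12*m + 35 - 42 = -d^2 + d*(2*m + 8) - 2*m - 7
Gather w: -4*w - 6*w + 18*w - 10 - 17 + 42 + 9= 8*w + 24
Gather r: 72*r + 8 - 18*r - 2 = 54*r + 6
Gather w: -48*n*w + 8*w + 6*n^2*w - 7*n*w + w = w*(6*n^2 - 55*n + 9)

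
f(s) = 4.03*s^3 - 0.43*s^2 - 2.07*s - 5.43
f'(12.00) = 1728.57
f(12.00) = 6871.65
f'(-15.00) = 2731.08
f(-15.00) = -13672.38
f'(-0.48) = 1.13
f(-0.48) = -4.98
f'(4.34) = 221.92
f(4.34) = 306.93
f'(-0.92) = 8.95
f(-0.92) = -7.03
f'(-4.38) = 233.64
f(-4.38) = -343.24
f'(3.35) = 130.73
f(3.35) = 134.32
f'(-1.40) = 22.83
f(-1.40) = -14.43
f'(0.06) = -2.08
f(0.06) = -5.55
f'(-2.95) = 105.68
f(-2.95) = -106.53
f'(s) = 12.09*s^2 - 0.86*s - 2.07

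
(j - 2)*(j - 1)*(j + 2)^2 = j^4 + j^3 - 6*j^2 - 4*j + 8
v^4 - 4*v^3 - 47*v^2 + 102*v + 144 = (v - 8)*(v - 3)*(v + 1)*(v + 6)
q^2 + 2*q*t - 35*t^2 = (q - 5*t)*(q + 7*t)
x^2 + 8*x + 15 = (x + 3)*(x + 5)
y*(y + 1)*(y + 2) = y^3 + 3*y^2 + 2*y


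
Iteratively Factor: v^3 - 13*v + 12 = (v + 4)*(v^2 - 4*v + 3) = (v - 3)*(v + 4)*(v - 1)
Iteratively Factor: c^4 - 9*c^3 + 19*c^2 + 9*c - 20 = (c - 5)*(c^3 - 4*c^2 - c + 4) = (c - 5)*(c + 1)*(c^2 - 5*c + 4) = (c - 5)*(c - 4)*(c + 1)*(c - 1)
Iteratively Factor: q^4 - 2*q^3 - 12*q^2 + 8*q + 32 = (q - 2)*(q^3 - 12*q - 16) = (q - 2)*(q + 2)*(q^2 - 2*q - 8) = (q - 2)*(q + 2)^2*(q - 4)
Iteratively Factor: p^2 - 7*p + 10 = (p - 5)*(p - 2)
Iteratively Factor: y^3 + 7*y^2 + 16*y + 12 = (y + 2)*(y^2 + 5*y + 6) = (y + 2)*(y + 3)*(y + 2)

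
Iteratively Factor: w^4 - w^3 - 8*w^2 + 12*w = (w)*(w^3 - w^2 - 8*w + 12) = w*(w - 2)*(w^2 + w - 6) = w*(w - 2)^2*(w + 3)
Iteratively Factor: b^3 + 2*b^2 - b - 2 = (b - 1)*(b^2 + 3*b + 2) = (b - 1)*(b + 2)*(b + 1)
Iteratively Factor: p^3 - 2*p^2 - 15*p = (p)*(p^2 - 2*p - 15) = p*(p + 3)*(p - 5)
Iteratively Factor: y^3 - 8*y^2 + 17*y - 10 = (y - 5)*(y^2 - 3*y + 2) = (y - 5)*(y - 1)*(y - 2)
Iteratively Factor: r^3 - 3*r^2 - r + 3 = (r - 1)*(r^2 - 2*r - 3) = (r - 3)*(r - 1)*(r + 1)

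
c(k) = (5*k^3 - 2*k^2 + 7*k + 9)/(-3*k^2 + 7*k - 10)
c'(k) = (6*k - 7)*(5*k^3 - 2*k^2 + 7*k + 9)/(-3*k^2 + 7*k - 10)^2 + (15*k^2 - 4*k + 7)/(-3*k^2 + 7*k - 10)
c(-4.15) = 4.54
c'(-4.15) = -1.51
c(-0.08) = -0.80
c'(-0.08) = -1.26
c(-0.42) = -0.40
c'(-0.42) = -1.12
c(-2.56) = 2.23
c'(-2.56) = -1.38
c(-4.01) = 4.33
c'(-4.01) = -1.50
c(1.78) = -6.15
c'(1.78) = -3.52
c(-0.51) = -0.30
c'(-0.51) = -1.11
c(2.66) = -8.53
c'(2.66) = -2.07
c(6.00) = -13.93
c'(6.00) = -1.56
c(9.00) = -18.71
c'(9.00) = -1.61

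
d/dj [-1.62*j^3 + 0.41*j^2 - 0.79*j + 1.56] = -4.86*j^2 + 0.82*j - 0.79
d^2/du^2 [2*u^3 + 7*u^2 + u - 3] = 12*u + 14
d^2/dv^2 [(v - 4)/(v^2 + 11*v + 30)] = 2*((v - 4)*(2*v + 11)^2 - (3*v + 7)*(v^2 + 11*v + 30))/(v^2 + 11*v + 30)^3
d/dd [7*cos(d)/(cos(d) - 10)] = 70*sin(d)/(cos(d) - 10)^2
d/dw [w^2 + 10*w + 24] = 2*w + 10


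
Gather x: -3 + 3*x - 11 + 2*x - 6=5*x - 20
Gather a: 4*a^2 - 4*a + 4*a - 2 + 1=4*a^2 - 1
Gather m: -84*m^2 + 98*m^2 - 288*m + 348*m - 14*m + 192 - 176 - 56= 14*m^2 + 46*m - 40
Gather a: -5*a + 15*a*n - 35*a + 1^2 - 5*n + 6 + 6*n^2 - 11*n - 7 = a*(15*n - 40) + 6*n^2 - 16*n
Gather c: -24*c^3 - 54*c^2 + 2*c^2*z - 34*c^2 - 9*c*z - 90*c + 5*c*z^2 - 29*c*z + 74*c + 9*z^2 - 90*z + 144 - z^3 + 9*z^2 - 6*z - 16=-24*c^3 + c^2*(2*z - 88) + c*(5*z^2 - 38*z - 16) - z^3 + 18*z^2 - 96*z + 128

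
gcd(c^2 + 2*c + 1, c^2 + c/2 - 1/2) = c + 1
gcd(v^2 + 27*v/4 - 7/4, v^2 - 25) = 1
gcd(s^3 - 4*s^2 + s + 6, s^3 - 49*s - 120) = 1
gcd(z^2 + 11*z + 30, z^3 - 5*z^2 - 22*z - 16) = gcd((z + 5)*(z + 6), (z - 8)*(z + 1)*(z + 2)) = 1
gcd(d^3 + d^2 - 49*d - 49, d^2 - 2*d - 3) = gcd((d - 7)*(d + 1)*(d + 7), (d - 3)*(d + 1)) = d + 1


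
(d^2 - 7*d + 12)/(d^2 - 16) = (d - 3)/(d + 4)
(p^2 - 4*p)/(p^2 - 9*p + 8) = p*(p - 4)/(p^2 - 9*p + 8)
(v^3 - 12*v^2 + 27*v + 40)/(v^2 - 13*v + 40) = v + 1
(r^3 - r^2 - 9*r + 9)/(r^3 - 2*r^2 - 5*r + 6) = (r + 3)/(r + 2)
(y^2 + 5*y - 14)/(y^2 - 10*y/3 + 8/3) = 3*(y + 7)/(3*y - 4)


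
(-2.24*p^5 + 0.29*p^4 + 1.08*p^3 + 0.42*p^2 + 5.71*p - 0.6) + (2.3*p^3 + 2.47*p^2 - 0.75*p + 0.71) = -2.24*p^5 + 0.29*p^4 + 3.38*p^3 + 2.89*p^2 + 4.96*p + 0.11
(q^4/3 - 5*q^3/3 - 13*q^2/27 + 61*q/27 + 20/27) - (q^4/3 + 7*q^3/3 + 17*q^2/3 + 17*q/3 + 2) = -4*q^3 - 166*q^2/27 - 92*q/27 - 34/27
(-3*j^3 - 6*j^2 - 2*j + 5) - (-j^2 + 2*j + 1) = -3*j^3 - 5*j^2 - 4*j + 4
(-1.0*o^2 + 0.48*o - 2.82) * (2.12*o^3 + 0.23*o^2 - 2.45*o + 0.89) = -2.12*o^5 + 0.7876*o^4 - 3.418*o^3 - 2.7146*o^2 + 7.3362*o - 2.5098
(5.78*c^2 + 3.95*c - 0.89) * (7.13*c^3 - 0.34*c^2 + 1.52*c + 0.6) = 41.2114*c^5 + 26.1983*c^4 + 1.0969*c^3 + 9.7746*c^2 + 1.0172*c - 0.534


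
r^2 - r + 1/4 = (r - 1/2)^2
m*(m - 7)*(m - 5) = m^3 - 12*m^2 + 35*m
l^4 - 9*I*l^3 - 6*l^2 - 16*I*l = l*(l - 8*I)*(l - 2*I)*(l + I)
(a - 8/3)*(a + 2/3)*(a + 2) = a^3 - 52*a/9 - 32/9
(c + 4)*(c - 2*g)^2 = c^3 - 4*c^2*g + 4*c^2 + 4*c*g^2 - 16*c*g + 16*g^2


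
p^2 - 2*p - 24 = (p - 6)*(p + 4)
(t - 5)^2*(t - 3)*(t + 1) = t^4 - 12*t^3 + 42*t^2 - 20*t - 75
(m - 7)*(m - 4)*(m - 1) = m^3 - 12*m^2 + 39*m - 28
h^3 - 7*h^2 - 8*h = h*(h - 8)*(h + 1)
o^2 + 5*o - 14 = (o - 2)*(o + 7)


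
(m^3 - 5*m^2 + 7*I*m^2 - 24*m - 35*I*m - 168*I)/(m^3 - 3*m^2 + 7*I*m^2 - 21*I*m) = (m^2 - 5*m - 24)/(m*(m - 3))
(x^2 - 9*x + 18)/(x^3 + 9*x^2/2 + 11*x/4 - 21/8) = 8*(x^2 - 9*x + 18)/(8*x^3 + 36*x^2 + 22*x - 21)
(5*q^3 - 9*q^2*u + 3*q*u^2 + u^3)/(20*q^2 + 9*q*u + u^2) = (q^2 - 2*q*u + u^2)/(4*q + u)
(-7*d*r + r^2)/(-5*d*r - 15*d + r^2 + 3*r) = r*(7*d - r)/(5*d*r + 15*d - r^2 - 3*r)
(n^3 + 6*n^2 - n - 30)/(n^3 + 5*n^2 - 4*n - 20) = (n + 3)/(n + 2)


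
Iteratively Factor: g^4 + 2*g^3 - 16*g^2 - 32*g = (g + 2)*(g^3 - 16*g) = g*(g + 2)*(g^2 - 16) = g*(g + 2)*(g + 4)*(g - 4)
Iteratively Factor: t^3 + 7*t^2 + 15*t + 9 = (t + 3)*(t^2 + 4*t + 3) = (t + 3)^2*(t + 1)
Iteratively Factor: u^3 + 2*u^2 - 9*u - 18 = (u + 2)*(u^2 - 9) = (u - 3)*(u + 2)*(u + 3)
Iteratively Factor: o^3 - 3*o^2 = (o)*(o^2 - 3*o) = o^2*(o - 3)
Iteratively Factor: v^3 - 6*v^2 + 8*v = (v - 2)*(v^2 - 4*v) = (v - 4)*(v - 2)*(v)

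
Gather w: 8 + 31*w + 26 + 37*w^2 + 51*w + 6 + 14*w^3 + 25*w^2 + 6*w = 14*w^3 + 62*w^2 + 88*w + 40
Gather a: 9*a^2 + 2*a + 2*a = 9*a^2 + 4*a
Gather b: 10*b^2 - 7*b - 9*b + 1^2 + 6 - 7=10*b^2 - 16*b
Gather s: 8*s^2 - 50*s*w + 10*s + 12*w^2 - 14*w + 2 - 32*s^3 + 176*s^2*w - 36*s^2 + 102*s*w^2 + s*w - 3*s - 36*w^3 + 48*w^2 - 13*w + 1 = -32*s^3 + s^2*(176*w - 28) + s*(102*w^2 - 49*w + 7) - 36*w^3 + 60*w^2 - 27*w + 3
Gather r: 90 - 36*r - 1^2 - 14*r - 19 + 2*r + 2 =72 - 48*r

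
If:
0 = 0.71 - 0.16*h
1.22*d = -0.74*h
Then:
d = -2.69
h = 4.44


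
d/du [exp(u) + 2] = exp(u)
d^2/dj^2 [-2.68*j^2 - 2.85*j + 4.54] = -5.36000000000000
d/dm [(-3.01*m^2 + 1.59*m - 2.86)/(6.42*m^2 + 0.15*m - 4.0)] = (-10.6593*m^2 + 60.8024*m - 5.931)/(41.2164*m^4 + 1.926*m^3 - 51.3375*m^2 - 1.2*m + 16.0)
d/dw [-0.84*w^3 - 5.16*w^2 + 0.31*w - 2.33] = -2.52*w^2 - 10.32*w + 0.31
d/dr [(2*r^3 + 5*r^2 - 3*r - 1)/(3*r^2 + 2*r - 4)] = (6*r^4 + 8*r^3 - 5*r^2 - 34*r + 14)/(9*r^4 + 12*r^3 - 20*r^2 - 16*r + 16)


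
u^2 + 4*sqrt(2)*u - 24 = (u - 2*sqrt(2))*(u + 6*sqrt(2))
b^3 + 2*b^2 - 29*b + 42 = (b - 3)*(b - 2)*(b + 7)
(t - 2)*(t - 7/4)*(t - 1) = t^3 - 19*t^2/4 + 29*t/4 - 7/2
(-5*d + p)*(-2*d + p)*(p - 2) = 10*d^2*p - 20*d^2 - 7*d*p^2 + 14*d*p + p^3 - 2*p^2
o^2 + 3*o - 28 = (o - 4)*(o + 7)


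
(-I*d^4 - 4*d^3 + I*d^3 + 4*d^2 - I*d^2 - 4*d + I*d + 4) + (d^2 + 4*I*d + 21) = -I*d^4 - 4*d^3 + I*d^3 + 5*d^2 - I*d^2 - 4*d + 5*I*d + 25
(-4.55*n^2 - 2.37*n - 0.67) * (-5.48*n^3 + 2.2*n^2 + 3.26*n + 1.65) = 24.934*n^5 + 2.9776*n^4 - 16.3754*n^3 - 16.7077*n^2 - 6.0947*n - 1.1055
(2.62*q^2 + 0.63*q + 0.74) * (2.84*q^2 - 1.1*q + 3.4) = 7.4408*q^4 - 1.0928*q^3 + 10.3166*q^2 + 1.328*q + 2.516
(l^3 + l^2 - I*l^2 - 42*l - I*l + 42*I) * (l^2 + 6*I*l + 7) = l^5 + l^4 + 5*I*l^4 - 29*l^3 + 5*I*l^3 + 13*l^2 - 217*I*l^2 - 546*l - 7*I*l + 294*I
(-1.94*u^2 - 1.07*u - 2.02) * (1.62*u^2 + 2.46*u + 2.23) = -3.1428*u^4 - 6.5058*u^3 - 10.2308*u^2 - 7.3553*u - 4.5046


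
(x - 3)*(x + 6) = x^2 + 3*x - 18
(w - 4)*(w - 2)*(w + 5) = w^3 - w^2 - 22*w + 40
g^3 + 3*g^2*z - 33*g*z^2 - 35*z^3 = (g - 5*z)*(g + z)*(g + 7*z)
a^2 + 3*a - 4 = (a - 1)*(a + 4)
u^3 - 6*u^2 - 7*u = u*(u - 7)*(u + 1)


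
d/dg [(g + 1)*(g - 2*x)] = 2*g - 2*x + 1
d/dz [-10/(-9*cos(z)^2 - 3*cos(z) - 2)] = 30*(6*cos(z) + 1)*sin(z)/(9*cos(z)^2 + 3*cos(z) + 2)^2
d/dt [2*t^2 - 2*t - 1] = 4*t - 2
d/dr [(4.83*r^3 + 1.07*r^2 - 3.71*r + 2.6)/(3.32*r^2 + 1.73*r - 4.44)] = (16.0356*r^4 + 16.7118*r^3 - 50.1673*r^2 - 26.7656*r + 11.9744)/(11.0224*r^4 + 11.4872*r^3 - 26.4887*r^2 - 15.3624*r + 19.7136)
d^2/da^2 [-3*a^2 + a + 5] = -6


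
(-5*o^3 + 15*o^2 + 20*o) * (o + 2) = -5*o^4 + 5*o^3 + 50*o^2 + 40*o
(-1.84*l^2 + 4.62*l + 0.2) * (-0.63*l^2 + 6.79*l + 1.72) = 1.1592*l^4 - 15.4042*l^3 + 28.079*l^2 + 9.3044*l + 0.344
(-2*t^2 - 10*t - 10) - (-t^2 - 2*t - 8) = -t^2 - 8*t - 2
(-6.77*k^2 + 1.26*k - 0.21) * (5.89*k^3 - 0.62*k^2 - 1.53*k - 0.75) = -39.8753*k^5 + 11.6188*k^4 + 8.34*k^3 + 3.2799*k^2 - 0.6237*k + 0.1575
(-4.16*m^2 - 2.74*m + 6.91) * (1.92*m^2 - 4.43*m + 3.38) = -7.9872*m^4 + 13.168*m^3 + 11.3446*m^2 - 39.8725*m + 23.3558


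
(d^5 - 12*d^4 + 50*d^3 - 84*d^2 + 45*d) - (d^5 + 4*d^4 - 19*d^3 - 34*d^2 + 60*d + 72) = -16*d^4 + 69*d^3 - 50*d^2 - 15*d - 72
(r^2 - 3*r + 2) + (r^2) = 2*r^2 - 3*r + 2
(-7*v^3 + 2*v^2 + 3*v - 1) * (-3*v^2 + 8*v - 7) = 21*v^5 - 62*v^4 + 56*v^3 + 13*v^2 - 29*v + 7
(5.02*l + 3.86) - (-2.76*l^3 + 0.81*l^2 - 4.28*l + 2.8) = 2.76*l^3 - 0.81*l^2 + 9.3*l + 1.06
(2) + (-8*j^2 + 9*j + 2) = -8*j^2 + 9*j + 4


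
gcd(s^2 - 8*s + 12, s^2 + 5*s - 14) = s - 2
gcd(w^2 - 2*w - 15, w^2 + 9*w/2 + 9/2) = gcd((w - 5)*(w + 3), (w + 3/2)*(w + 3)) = w + 3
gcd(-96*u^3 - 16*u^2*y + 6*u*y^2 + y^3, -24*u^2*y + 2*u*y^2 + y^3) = -24*u^2 + 2*u*y + y^2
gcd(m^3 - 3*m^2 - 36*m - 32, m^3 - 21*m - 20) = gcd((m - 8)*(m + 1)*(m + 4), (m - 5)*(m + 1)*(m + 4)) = m^2 + 5*m + 4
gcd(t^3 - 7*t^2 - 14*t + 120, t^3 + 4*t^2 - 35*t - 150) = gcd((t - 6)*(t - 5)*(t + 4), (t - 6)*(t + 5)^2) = t - 6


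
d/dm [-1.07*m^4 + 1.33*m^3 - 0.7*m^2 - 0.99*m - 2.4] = -4.28*m^3 + 3.99*m^2 - 1.4*m - 0.99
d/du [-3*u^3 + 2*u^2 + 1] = u*(4 - 9*u)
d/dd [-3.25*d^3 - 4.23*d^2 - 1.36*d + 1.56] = -9.75*d^2 - 8.46*d - 1.36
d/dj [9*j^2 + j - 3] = 18*j + 1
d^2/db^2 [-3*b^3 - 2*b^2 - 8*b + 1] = -18*b - 4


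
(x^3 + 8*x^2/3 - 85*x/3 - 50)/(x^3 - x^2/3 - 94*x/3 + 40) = (3*x + 5)/(3*x - 4)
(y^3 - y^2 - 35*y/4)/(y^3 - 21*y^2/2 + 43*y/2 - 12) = y*(4*y^2 - 4*y - 35)/(2*(2*y^3 - 21*y^2 + 43*y - 24))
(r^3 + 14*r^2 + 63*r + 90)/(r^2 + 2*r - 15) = (r^2 + 9*r + 18)/(r - 3)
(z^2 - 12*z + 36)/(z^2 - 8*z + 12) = (z - 6)/(z - 2)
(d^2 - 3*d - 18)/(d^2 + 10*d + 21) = (d - 6)/(d + 7)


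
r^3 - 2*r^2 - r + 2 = (r - 2)*(r - 1)*(r + 1)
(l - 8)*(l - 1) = l^2 - 9*l + 8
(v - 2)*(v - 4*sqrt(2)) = v^2 - 4*sqrt(2)*v - 2*v + 8*sqrt(2)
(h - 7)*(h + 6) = h^2 - h - 42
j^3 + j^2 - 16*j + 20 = (j - 2)^2*(j + 5)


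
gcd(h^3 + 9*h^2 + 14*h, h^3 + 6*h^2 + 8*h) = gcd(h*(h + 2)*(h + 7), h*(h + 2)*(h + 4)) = h^2 + 2*h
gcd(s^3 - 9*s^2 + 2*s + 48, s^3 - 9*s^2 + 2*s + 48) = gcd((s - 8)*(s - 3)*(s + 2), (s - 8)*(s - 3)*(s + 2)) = s^3 - 9*s^2 + 2*s + 48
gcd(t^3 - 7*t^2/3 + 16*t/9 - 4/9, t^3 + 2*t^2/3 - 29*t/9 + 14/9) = t^2 - 5*t/3 + 2/3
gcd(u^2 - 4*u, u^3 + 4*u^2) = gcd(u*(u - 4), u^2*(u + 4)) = u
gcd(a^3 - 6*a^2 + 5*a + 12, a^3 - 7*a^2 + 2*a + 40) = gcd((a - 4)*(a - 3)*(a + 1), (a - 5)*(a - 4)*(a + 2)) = a - 4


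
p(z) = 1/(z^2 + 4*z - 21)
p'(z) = (-2*z - 4)/(z^2 + 4*z - 21)^2 = 2*(-z - 2)/(z^2 + 4*z - 21)^2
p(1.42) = -0.08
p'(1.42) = -0.04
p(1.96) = -0.11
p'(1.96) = -0.09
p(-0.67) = -0.04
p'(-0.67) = -0.00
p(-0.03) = -0.05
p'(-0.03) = -0.01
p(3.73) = 0.13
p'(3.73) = -0.19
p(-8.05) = 0.09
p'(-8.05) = 0.09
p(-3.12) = -0.04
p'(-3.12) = 0.00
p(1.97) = -0.11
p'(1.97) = -0.09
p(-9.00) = 0.04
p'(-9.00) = 0.02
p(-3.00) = -0.04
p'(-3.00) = 0.00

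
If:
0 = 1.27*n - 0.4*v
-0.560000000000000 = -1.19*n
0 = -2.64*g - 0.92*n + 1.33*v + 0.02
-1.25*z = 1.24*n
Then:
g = 0.60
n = 0.47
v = 1.49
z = -0.47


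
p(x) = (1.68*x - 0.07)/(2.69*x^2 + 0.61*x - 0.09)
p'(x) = (-5.38*x - 0.61)*(1.68*x - 0.07)/(2.69*x^2 + 0.61*x - 0.09)^2 + 1.68/(2.69*x^2 + 0.61*x - 0.09)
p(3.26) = 0.18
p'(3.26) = -0.05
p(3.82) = 0.15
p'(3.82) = -0.04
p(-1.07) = -0.80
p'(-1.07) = -1.04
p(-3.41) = -0.20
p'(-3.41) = -0.06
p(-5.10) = -0.13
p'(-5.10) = -0.03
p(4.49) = 0.13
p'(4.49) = -0.03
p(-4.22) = -0.16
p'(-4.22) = -0.04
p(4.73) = 0.13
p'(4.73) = -0.03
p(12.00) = 0.05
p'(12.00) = -0.00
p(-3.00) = -0.23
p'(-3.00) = -0.08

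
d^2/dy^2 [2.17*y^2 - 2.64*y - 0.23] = 4.34000000000000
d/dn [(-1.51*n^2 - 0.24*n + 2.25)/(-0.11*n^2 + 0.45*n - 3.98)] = (-0.7059*n^2 + 12.5146*n - 0.0573)/(0.0121*n^4 - 0.099*n^3 + 1.0781*n^2 - 3.582*n + 15.8404)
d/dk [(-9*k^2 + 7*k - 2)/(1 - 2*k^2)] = (14*k^2 - 26*k + 7)/(4*k^4 - 4*k^2 + 1)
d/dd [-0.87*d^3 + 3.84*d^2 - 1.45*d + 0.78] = -2.61*d^2 + 7.68*d - 1.45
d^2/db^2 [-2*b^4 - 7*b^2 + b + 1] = -24*b^2 - 14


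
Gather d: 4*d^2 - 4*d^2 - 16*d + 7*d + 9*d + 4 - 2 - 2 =0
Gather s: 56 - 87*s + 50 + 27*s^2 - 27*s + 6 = 27*s^2 - 114*s + 112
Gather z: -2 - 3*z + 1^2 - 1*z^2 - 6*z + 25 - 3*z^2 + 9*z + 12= 36 - 4*z^2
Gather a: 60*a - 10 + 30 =60*a + 20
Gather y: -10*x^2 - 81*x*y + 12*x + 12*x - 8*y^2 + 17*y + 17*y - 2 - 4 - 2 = -10*x^2 + 24*x - 8*y^2 + y*(34 - 81*x) - 8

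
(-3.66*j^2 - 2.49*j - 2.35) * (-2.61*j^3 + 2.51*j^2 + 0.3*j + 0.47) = 9.5526*j^5 - 2.6877*j^4 - 1.2144*j^3 - 8.3657*j^2 - 1.8753*j - 1.1045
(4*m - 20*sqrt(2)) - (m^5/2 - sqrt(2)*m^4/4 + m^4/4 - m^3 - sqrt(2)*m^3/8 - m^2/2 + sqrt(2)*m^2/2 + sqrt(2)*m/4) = -m^5/2 - m^4/4 + sqrt(2)*m^4/4 + sqrt(2)*m^3/8 + m^3 - sqrt(2)*m^2/2 + m^2/2 - sqrt(2)*m/4 + 4*m - 20*sqrt(2)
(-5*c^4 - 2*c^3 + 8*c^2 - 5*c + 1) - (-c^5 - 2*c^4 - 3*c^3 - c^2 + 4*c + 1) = c^5 - 3*c^4 + c^3 + 9*c^2 - 9*c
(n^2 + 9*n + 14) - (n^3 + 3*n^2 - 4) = -n^3 - 2*n^2 + 9*n + 18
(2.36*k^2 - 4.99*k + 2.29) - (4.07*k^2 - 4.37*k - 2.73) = -1.71*k^2 - 0.62*k + 5.02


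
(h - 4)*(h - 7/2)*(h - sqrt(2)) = h^3 - 15*h^2/2 - sqrt(2)*h^2 + 15*sqrt(2)*h/2 + 14*h - 14*sqrt(2)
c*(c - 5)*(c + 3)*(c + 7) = c^4 + 5*c^3 - 29*c^2 - 105*c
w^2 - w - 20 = (w - 5)*(w + 4)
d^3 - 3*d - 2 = (d - 2)*(d + 1)^2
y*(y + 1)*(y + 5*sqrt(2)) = y^3 + y^2 + 5*sqrt(2)*y^2 + 5*sqrt(2)*y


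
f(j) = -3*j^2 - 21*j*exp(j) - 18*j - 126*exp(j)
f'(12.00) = -64939251.78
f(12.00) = -61521959.16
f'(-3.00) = -4.18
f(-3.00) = 23.86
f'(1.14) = -559.33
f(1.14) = -493.25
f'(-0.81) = -70.97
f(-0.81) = -35.87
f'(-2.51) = -10.60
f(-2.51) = 20.32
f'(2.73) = -3167.35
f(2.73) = -2882.48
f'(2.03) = -1474.04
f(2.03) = -1332.87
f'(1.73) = -1062.48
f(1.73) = -955.77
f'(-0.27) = -124.27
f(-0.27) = -87.22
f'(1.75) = -1085.91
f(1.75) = -977.25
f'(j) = -21*j*exp(j) - 6*j - 147*exp(j) - 18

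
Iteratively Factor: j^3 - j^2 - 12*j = (j + 3)*(j^2 - 4*j) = j*(j + 3)*(j - 4)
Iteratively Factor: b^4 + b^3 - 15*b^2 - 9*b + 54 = (b - 3)*(b^3 + 4*b^2 - 3*b - 18) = (b - 3)*(b + 3)*(b^2 + b - 6) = (b - 3)*(b - 2)*(b + 3)*(b + 3)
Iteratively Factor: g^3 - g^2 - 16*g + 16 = (g + 4)*(g^2 - 5*g + 4) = (g - 1)*(g + 4)*(g - 4)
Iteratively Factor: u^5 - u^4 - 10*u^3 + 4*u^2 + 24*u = (u)*(u^4 - u^3 - 10*u^2 + 4*u + 24) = u*(u - 3)*(u^3 + 2*u^2 - 4*u - 8) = u*(u - 3)*(u + 2)*(u^2 - 4) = u*(u - 3)*(u - 2)*(u + 2)*(u + 2)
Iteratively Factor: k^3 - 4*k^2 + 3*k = (k - 3)*(k^2 - k) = (k - 3)*(k - 1)*(k)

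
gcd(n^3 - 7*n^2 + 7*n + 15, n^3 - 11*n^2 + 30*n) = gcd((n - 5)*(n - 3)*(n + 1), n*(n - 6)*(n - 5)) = n - 5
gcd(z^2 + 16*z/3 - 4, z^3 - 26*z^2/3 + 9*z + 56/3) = 1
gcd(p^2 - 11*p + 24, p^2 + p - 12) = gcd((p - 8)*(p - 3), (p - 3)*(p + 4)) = p - 3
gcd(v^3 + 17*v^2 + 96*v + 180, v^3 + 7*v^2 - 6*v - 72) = v + 6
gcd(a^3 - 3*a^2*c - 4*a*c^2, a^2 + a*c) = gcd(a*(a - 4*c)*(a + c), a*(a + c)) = a^2 + a*c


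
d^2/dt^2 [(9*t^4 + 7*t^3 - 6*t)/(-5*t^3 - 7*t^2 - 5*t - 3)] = 2*(29*t^6 + 435*t^5 + 18*t^4 - 964*t^3 - 1341*t^2 - 567*t - 90)/(125*t^9 + 525*t^8 + 1110*t^7 + 1618*t^6 + 1740*t^5 + 1416*t^4 + 890*t^3 + 414*t^2 + 135*t + 27)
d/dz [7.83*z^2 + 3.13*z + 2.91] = 15.66*z + 3.13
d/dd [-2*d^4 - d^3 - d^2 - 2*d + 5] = -8*d^3 - 3*d^2 - 2*d - 2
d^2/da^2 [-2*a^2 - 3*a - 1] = -4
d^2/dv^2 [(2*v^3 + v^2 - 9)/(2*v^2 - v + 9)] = 4*(-16*v^3 - 108*v^2 + 270*v + 117)/(8*v^6 - 12*v^5 + 114*v^4 - 109*v^3 + 513*v^2 - 243*v + 729)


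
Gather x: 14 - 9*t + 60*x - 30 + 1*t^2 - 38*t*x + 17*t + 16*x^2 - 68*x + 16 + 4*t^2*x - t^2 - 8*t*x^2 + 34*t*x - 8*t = x^2*(16 - 8*t) + x*(4*t^2 - 4*t - 8)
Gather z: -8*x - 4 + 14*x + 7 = 6*x + 3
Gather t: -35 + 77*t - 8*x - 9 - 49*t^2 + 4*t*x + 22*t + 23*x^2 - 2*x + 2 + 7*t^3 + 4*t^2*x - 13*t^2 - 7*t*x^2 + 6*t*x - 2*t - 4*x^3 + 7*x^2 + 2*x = 7*t^3 + t^2*(4*x - 62) + t*(-7*x^2 + 10*x + 97) - 4*x^3 + 30*x^2 - 8*x - 42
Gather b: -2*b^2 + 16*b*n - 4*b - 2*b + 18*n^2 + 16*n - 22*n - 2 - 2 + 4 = -2*b^2 + b*(16*n - 6) + 18*n^2 - 6*n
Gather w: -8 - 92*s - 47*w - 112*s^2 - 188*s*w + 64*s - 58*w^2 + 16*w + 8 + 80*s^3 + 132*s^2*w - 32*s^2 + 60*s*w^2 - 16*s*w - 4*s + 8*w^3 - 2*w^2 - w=80*s^3 - 144*s^2 - 32*s + 8*w^3 + w^2*(60*s - 60) + w*(132*s^2 - 204*s - 32)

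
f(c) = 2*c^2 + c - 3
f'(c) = 4*c + 1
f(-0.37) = -3.10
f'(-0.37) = -0.48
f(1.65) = 4.10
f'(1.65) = 7.60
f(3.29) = 21.94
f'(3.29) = 14.16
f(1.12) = 0.63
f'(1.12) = 5.48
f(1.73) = 4.72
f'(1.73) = 7.92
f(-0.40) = -3.08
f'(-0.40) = -0.60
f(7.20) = 107.88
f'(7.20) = 29.80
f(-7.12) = 91.27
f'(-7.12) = -27.48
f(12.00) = 297.00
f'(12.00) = 49.00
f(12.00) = 297.00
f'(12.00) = 49.00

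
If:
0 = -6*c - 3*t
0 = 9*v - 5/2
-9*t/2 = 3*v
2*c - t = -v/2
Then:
No Solution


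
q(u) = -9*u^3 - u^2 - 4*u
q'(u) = -27*u^2 - 2*u - 4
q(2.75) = -205.73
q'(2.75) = -213.69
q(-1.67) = 45.81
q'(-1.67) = -75.96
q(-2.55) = 152.93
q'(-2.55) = -174.47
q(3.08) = -284.77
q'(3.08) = -266.29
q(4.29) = -746.15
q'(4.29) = -509.49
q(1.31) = -27.19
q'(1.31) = -52.95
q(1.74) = -57.40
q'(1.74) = -89.23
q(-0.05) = 0.20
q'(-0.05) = -3.97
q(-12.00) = 15456.00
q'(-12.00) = -3868.00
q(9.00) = -6678.00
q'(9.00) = -2209.00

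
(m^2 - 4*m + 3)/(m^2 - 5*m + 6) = (m - 1)/(m - 2)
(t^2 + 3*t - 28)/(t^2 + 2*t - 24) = (t + 7)/(t + 6)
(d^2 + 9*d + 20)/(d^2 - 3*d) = (d^2 + 9*d + 20)/(d*(d - 3))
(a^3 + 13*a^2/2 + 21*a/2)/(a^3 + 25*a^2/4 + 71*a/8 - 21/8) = 4*a/(4*a - 1)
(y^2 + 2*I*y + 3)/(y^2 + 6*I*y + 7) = (y + 3*I)/(y + 7*I)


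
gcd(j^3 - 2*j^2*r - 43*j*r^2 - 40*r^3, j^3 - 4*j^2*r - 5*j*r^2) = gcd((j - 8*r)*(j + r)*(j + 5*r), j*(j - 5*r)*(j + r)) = j + r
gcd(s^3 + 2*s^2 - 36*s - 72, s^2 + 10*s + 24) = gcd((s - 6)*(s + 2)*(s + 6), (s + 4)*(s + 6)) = s + 6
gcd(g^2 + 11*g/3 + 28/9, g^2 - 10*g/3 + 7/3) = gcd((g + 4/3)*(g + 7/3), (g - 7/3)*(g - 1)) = 1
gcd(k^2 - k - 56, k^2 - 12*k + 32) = k - 8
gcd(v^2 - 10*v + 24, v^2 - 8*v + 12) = v - 6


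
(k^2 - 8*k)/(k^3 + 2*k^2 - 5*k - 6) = k*(k - 8)/(k^3 + 2*k^2 - 5*k - 6)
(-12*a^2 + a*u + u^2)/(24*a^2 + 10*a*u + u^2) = (-3*a + u)/(6*a + u)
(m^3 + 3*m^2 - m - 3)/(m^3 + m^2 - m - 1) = (m + 3)/(m + 1)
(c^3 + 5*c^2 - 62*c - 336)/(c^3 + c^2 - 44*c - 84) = (c^2 - c - 56)/(c^2 - 5*c - 14)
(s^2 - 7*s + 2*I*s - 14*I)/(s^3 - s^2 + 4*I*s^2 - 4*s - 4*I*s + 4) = (s - 7)/(s^2 + s*(-1 + 2*I) - 2*I)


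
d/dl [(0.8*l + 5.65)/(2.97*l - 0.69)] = (11.959425 - 51.477525*l)/(2.97*l - 0.69)^3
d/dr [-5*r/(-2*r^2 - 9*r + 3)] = 5*(-2*r^2 - 3)/(4*r^4 + 36*r^3 + 69*r^2 - 54*r + 9)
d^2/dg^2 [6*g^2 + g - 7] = 12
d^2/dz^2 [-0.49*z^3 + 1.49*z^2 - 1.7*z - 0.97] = 2.98 - 2.94*z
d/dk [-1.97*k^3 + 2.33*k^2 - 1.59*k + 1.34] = -5.91*k^2 + 4.66*k - 1.59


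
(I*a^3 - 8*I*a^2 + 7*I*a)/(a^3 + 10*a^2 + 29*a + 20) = I*a*(a^2 - 8*a + 7)/(a^3 + 10*a^2 + 29*a + 20)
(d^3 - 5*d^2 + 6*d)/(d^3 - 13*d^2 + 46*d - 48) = d/(d - 8)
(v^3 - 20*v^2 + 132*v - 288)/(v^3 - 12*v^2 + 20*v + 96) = (v - 6)/(v + 2)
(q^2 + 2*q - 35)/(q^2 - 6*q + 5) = (q + 7)/(q - 1)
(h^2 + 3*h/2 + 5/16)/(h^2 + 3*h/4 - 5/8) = (4*h + 1)/(2*(2*h - 1))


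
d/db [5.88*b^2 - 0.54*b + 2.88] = 11.76*b - 0.54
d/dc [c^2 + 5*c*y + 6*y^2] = 2*c + 5*y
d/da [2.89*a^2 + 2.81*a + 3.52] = 5.78*a + 2.81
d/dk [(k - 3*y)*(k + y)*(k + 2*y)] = 3*k^2 - 7*y^2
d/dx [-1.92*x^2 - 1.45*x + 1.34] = -3.84*x - 1.45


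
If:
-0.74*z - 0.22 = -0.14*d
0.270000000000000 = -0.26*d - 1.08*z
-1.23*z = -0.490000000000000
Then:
No Solution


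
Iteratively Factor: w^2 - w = (w - 1)*(w)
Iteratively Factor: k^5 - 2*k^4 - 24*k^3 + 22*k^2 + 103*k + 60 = (k + 1)*(k^4 - 3*k^3 - 21*k^2 + 43*k + 60) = (k + 1)*(k + 4)*(k^3 - 7*k^2 + 7*k + 15) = (k + 1)^2*(k + 4)*(k^2 - 8*k + 15) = (k - 5)*(k + 1)^2*(k + 4)*(k - 3)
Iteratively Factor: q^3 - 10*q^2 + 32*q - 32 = (q - 2)*(q^2 - 8*q + 16) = (q - 4)*(q - 2)*(q - 4)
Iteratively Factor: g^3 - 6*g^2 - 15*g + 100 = (g - 5)*(g^2 - g - 20) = (g - 5)^2*(g + 4)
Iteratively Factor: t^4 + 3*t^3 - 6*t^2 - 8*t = (t + 4)*(t^3 - t^2 - 2*t) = (t - 2)*(t + 4)*(t^2 + t) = t*(t - 2)*(t + 4)*(t + 1)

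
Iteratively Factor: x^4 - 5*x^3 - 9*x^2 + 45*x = (x + 3)*(x^3 - 8*x^2 + 15*x) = (x - 5)*(x + 3)*(x^2 - 3*x) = (x - 5)*(x - 3)*(x + 3)*(x)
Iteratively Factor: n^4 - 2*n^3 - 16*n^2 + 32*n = (n)*(n^3 - 2*n^2 - 16*n + 32) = n*(n + 4)*(n^2 - 6*n + 8) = n*(n - 4)*(n + 4)*(n - 2)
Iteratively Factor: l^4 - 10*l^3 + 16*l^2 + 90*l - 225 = (l - 5)*(l^3 - 5*l^2 - 9*l + 45) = (l - 5)^2*(l^2 - 9) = (l - 5)^2*(l - 3)*(l + 3)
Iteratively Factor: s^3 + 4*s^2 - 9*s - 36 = (s + 4)*(s^2 - 9) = (s + 3)*(s + 4)*(s - 3)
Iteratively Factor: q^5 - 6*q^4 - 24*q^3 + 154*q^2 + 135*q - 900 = (q - 3)*(q^4 - 3*q^3 - 33*q^2 + 55*q + 300) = (q - 5)*(q - 3)*(q^3 + 2*q^2 - 23*q - 60) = (q - 5)^2*(q - 3)*(q^2 + 7*q + 12) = (q - 5)^2*(q - 3)*(q + 4)*(q + 3)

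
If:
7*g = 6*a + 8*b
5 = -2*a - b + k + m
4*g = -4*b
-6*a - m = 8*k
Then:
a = 35*m/94 - 100/47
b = 40/47 - 7*m/47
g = 7*m/47 - 40/47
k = 75/47 - 19*m/47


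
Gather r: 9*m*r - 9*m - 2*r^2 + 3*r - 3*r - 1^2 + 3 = 9*m*r - 9*m - 2*r^2 + 2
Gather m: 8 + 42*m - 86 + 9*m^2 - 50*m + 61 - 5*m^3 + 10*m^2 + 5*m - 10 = -5*m^3 + 19*m^2 - 3*m - 27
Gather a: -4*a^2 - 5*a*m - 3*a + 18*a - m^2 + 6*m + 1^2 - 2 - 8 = -4*a^2 + a*(15 - 5*m) - m^2 + 6*m - 9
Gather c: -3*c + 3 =3 - 3*c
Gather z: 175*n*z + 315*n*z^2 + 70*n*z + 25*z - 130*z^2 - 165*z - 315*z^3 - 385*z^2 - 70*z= -315*z^3 + z^2*(315*n - 515) + z*(245*n - 210)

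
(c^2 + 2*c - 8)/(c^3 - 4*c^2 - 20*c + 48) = 1/(c - 6)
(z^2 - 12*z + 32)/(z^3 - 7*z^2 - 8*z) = (z - 4)/(z*(z + 1))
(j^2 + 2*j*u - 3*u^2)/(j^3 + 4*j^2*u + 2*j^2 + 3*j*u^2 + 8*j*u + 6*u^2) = (j - u)/(j^2 + j*u + 2*j + 2*u)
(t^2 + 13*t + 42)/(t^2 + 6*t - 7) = (t + 6)/(t - 1)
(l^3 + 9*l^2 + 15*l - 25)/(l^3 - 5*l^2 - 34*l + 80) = (l^2 + 4*l - 5)/(l^2 - 10*l + 16)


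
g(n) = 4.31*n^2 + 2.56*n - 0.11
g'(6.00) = 54.28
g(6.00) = 170.41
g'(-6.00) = -49.16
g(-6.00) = 139.69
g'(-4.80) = -38.82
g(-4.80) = 86.90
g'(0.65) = 8.16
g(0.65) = 3.37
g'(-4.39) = -35.28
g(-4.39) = 71.71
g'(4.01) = 37.13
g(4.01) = 79.46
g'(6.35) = 57.30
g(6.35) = 189.94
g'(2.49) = 24.02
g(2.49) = 32.99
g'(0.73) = 8.85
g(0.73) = 4.06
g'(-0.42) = -1.06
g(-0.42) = -0.42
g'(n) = 8.62*n + 2.56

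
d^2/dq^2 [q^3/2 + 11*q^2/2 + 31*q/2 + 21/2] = 3*q + 11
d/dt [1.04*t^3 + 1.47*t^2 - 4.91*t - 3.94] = 3.12*t^2 + 2.94*t - 4.91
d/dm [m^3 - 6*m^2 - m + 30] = 3*m^2 - 12*m - 1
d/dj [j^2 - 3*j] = 2*j - 3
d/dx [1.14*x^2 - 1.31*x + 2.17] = 2.28*x - 1.31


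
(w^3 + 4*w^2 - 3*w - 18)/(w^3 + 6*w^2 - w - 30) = (w + 3)/(w + 5)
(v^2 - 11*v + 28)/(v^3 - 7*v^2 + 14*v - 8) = (v - 7)/(v^2 - 3*v + 2)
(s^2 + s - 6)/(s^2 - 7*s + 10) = (s + 3)/(s - 5)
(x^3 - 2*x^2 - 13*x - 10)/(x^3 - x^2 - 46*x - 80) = (x^2 - 4*x - 5)/(x^2 - 3*x - 40)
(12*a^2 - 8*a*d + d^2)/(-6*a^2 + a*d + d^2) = (-6*a + d)/(3*a + d)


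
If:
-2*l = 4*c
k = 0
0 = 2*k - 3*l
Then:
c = 0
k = 0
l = 0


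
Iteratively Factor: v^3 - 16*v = (v - 4)*(v^2 + 4*v) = v*(v - 4)*(v + 4)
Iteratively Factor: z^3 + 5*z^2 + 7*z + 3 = (z + 1)*(z^2 + 4*z + 3) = (z + 1)*(z + 3)*(z + 1)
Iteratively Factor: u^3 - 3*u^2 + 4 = (u + 1)*(u^2 - 4*u + 4) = (u - 2)*(u + 1)*(u - 2)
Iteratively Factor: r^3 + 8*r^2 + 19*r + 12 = (r + 4)*(r^2 + 4*r + 3) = (r + 3)*(r + 4)*(r + 1)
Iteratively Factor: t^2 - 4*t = (t - 4)*(t)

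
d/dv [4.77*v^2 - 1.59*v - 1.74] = 9.54*v - 1.59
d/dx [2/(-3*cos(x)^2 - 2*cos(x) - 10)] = -4*(3*cos(x) + 1)*sin(x)/(3*cos(x)^2 + 2*cos(x) + 10)^2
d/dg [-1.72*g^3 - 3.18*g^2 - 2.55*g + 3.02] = -5.16*g^2 - 6.36*g - 2.55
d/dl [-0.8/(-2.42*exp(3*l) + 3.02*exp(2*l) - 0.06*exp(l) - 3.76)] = (-5.808*exp(2*l) + 4.832*exp(l) - 0.048)*exp(l)/(2.42*exp(3*l) - 3.02*exp(2*l) + 0.06*exp(l) + 3.76)^2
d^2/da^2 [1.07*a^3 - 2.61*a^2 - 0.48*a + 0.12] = 6.42*a - 5.22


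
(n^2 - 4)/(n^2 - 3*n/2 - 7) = 2*(n - 2)/(2*n - 7)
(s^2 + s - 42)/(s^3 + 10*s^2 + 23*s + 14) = (s - 6)/(s^2 + 3*s + 2)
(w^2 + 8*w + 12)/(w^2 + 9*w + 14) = (w + 6)/(w + 7)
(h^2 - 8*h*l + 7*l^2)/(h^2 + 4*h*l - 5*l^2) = (h - 7*l)/(h + 5*l)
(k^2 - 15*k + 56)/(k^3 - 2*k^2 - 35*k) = (k - 8)/(k*(k + 5))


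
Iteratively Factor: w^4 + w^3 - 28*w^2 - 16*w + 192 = (w + 4)*(w^3 - 3*w^2 - 16*w + 48) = (w + 4)^2*(w^2 - 7*w + 12) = (w - 3)*(w + 4)^2*(w - 4)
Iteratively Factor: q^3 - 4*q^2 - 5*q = (q + 1)*(q^2 - 5*q) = q*(q + 1)*(q - 5)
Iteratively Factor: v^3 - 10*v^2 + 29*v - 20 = (v - 4)*(v^2 - 6*v + 5) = (v - 4)*(v - 1)*(v - 5)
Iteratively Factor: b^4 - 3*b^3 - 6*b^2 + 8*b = (b)*(b^3 - 3*b^2 - 6*b + 8) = b*(b + 2)*(b^2 - 5*b + 4) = b*(b - 4)*(b + 2)*(b - 1)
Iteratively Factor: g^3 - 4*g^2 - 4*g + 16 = (g + 2)*(g^2 - 6*g + 8) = (g - 2)*(g + 2)*(g - 4)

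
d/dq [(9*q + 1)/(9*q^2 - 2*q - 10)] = (-81*q^2 - 18*q - 88)/(81*q^4 - 36*q^3 - 176*q^2 + 40*q + 100)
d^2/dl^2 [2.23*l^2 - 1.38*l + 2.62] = 4.46000000000000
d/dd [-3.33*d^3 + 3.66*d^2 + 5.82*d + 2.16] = -9.99*d^2 + 7.32*d + 5.82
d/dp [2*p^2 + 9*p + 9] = 4*p + 9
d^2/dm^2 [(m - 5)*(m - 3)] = 2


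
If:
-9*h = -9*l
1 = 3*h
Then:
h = 1/3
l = 1/3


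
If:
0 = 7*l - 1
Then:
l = 1/7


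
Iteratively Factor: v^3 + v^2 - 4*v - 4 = (v + 1)*(v^2 - 4) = (v + 1)*(v + 2)*(v - 2)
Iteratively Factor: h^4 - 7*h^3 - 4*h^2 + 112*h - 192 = (h - 3)*(h^3 - 4*h^2 - 16*h + 64) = (h - 4)*(h - 3)*(h^2 - 16) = (h - 4)^2*(h - 3)*(h + 4)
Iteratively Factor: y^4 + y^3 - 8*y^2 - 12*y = (y - 3)*(y^3 + 4*y^2 + 4*y) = (y - 3)*(y + 2)*(y^2 + 2*y) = (y - 3)*(y + 2)^2*(y)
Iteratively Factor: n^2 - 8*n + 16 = (n - 4)*(n - 4)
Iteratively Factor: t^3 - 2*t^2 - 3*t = (t - 3)*(t^2 + t) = (t - 3)*(t + 1)*(t)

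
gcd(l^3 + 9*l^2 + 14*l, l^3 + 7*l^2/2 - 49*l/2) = l^2 + 7*l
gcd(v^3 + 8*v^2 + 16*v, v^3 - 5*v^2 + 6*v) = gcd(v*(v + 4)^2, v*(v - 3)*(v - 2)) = v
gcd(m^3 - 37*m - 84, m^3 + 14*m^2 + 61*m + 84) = m^2 + 7*m + 12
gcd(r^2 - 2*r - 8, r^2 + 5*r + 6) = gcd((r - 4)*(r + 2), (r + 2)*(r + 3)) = r + 2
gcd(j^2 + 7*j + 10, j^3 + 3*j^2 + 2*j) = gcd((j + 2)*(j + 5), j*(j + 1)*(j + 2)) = j + 2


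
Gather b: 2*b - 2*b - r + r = 0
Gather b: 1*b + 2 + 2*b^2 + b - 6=2*b^2 + 2*b - 4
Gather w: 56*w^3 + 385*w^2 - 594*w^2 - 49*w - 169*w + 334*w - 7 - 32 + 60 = 56*w^3 - 209*w^2 + 116*w + 21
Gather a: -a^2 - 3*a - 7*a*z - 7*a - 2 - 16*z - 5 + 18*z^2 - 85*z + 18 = -a^2 + a*(-7*z - 10) + 18*z^2 - 101*z + 11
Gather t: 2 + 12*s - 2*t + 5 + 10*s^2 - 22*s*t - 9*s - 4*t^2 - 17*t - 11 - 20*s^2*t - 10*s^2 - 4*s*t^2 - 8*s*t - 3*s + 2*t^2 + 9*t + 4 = t^2*(-4*s - 2) + t*(-20*s^2 - 30*s - 10)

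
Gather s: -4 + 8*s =8*s - 4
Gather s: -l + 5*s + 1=-l + 5*s + 1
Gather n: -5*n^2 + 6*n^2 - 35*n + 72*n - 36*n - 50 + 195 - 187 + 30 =n^2 + n - 12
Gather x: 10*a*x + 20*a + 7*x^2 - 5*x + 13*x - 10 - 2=20*a + 7*x^2 + x*(10*a + 8) - 12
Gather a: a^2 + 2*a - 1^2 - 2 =a^2 + 2*a - 3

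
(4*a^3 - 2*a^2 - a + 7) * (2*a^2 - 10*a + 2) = 8*a^5 - 44*a^4 + 26*a^3 + 20*a^2 - 72*a + 14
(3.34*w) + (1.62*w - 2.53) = 4.96*w - 2.53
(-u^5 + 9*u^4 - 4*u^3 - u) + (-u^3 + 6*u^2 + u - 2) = -u^5 + 9*u^4 - 5*u^3 + 6*u^2 - 2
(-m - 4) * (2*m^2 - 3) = -2*m^3 - 8*m^2 + 3*m + 12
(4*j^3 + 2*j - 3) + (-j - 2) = 4*j^3 + j - 5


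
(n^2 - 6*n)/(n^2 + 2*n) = (n - 6)/(n + 2)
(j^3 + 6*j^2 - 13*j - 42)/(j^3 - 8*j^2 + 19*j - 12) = (j^2 + 9*j + 14)/(j^2 - 5*j + 4)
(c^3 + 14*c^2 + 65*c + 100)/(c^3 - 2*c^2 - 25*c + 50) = (c^2 + 9*c + 20)/(c^2 - 7*c + 10)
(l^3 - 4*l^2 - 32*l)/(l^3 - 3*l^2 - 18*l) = (-l^2 + 4*l + 32)/(-l^2 + 3*l + 18)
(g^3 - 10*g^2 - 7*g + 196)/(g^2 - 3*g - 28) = g - 7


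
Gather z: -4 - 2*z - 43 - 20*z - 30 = -22*z - 77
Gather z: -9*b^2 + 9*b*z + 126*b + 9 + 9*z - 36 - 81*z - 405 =-9*b^2 + 126*b + z*(9*b - 72) - 432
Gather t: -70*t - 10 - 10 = -70*t - 20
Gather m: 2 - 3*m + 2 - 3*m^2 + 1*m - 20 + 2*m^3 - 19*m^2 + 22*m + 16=2*m^3 - 22*m^2 + 20*m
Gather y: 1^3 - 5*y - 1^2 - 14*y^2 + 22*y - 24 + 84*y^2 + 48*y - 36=70*y^2 + 65*y - 60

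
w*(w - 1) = w^2 - w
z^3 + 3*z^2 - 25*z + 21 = (z - 3)*(z - 1)*(z + 7)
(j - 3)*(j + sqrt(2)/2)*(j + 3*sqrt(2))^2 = j^4 - 3*j^3 + 13*sqrt(2)*j^3/2 - 39*sqrt(2)*j^2/2 + 24*j^2 - 72*j + 9*sqrt(2)*j - 27*sqrt(2)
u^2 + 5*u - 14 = (u - 2)*(u + 7)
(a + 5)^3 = a^3 + 15*a^2 + 75*a + 125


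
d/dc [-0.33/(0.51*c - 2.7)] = 0.1683/(0.51*c - 2.7)^2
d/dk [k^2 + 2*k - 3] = 2*k + 2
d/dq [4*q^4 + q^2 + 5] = 16*q^3 + 2*q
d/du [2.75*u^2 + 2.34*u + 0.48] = 5.5*u + 2.34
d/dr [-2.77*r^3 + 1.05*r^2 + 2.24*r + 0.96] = -8.31*r^2 + 2.1*r + 2.24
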